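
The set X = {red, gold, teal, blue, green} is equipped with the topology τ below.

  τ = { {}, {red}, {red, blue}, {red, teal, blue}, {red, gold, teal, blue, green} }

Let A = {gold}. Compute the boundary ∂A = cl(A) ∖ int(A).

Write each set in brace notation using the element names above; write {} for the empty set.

U open, U⊆A: {}. int(A) = ⋃ = {}
X∖A={red, teal, blue, green}, int(X∖A)={red, teal, blue}, hence cl(A)={gold, green}
∂A: remove int from cl → {gold, green}

{gold, green}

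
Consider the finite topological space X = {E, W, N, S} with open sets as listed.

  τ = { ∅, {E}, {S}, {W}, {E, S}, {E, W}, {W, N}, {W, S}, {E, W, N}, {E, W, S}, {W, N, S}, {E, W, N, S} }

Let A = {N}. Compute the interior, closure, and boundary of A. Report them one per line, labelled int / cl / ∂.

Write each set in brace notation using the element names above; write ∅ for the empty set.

interior: largest open inside A is ∅ (from ∅)
cl via duality: int({E, W, S}) = {E, W, S}, so X∖{E, W, S} = {N}
cl∖int = {N}

int(A) = ∅
cl(A)  = {N}
∂A     = {N}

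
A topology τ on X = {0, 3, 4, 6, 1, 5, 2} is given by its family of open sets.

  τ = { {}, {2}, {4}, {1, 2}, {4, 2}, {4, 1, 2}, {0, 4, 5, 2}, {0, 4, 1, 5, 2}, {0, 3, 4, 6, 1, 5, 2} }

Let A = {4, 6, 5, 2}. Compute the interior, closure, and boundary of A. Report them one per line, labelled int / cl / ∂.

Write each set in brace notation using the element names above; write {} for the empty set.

int(A) = {4, 2}
cl(A)  = {0, 3, 4, 6, 1, 5, 2}
∂A     = {0, 3, 6, 1, 5}

opens ⊆ A: {}, {4}, {2}, {4, 2}; union → int = {4, 2}
complement {0, 3, 1}; its interior {}; cl(A) = X∖{} = {0, 3, 4, 6, 1, 5, 2}
boundary = {0, 3, 4, 6, 1, 5, 2} ∖ {4, 2} = {0, 3, 6, 1, 5}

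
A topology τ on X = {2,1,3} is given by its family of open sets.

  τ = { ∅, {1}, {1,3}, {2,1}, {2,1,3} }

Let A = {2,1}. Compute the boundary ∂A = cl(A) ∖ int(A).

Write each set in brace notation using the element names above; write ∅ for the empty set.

opens ⊆ A: ∅, {1}, {2,1}; union → int = {2,1}
complement {3}; its interior ∅; cl(A) = X∖∅ = {2,1,3}
boundary = {2,1,3} ∖ {2,1} = {3}

{3}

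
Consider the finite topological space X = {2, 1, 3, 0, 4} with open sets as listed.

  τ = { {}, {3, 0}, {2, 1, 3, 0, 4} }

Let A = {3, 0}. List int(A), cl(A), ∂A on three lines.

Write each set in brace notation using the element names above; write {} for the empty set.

opens ⊆ A: {}, {3, 0}; union → int = {3, 0}
complement {2, 1, 4}; its interior {}; cl(A) = X∖{} = {2, 1, 3, 0, 4}
boundary = {2, 1, 3, 0, 4} ∖ {3, 0} = {2, 1, 4}

int(A) = {3, 0}
cl(A)  = {2, 1, 3, 0, 4}
∂A     = {2, 1, 4}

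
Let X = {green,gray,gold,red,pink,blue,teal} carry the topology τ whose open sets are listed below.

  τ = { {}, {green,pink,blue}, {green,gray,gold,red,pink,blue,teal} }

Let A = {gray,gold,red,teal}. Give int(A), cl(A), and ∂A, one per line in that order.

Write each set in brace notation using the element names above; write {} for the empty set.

int(A) = {}
cl(A)  = {gray,gold,red,teal}
∂A     = {gray,gold,red,teal}

interior: largest open inside A is {} (from {})
cl via duality: int({green,pink,blue}) = {green,pink,blue}, so X∖{green,pink,blue} = {gray,gold,red,teal}
cl∖int = {gray,gold,red,teal}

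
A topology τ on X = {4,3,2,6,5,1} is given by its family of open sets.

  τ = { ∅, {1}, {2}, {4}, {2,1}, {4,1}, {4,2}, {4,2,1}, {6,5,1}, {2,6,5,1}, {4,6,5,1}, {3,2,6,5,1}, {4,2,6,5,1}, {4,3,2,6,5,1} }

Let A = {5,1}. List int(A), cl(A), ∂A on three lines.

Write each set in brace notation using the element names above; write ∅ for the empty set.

int(A) = {1}
cl(A)  = {3,6,5,1}
∂A     = {3,6,5}

interior: largest open inside A is {1} (from ∅, {1})
cl via duality: int({4,3,2,6}) = {4,2}, so X∖{4,2} = {3,6,5,1}
cl∖int = {3,6,5}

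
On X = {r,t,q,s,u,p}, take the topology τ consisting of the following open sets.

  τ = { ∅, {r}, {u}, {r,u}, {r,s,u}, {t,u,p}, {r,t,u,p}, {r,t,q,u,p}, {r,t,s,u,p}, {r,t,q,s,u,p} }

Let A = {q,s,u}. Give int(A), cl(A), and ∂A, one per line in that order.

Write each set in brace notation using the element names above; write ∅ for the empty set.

int(A) = {u}
cl(A)  = {t,q,s,u,p}
∂A     = {t,q,s,p}

open subsets of A: ∅, {u}; so int(A) = {u}
closure: X∖int(X∖A) = X∖{r} = {t,q,s,u,p}
∂A = {t,q,s,u,p} minus {u} = {t,q,s,p}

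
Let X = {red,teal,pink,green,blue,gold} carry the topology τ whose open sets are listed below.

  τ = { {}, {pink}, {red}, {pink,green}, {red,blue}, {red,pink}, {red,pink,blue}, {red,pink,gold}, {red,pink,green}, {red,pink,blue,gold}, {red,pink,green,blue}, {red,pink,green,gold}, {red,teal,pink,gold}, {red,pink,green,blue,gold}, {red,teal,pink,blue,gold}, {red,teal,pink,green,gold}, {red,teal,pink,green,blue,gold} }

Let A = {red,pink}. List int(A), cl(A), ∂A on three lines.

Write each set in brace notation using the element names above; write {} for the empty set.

int(A) = {red,pink}
cl(A)  = {red,teal,pink,green,blue,gold}
∂A     = {teal,green,blue,gold}

interior: largest open inside A is {red,pink} (from {}, {pink}, {red}, {red,pink})
cl via duality: int({teal,green,blue,gold}) = {}, so X∖{} = {red,teal,pink,green,blue,gold}
cl∖int = {teal,green,blue,gold}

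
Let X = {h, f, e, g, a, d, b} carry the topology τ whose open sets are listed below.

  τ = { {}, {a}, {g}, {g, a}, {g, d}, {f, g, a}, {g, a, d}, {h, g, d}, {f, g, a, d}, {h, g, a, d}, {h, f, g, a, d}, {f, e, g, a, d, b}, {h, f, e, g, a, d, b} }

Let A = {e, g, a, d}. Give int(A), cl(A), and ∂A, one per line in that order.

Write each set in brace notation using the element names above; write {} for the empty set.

open subsets of A: {}, {g}, {a}, {g, d}, {g, a}, {g, a, d}; so int(A) = {g, a, d}
closure: X∖int(X∖A) = X∖{} = {h, f, e, g, a, d, b}
∂A = {h, f, e, g, a, d, b} minus {g, a, d} = {h, f, e, b}

int(A) = {g, a, d}
cl(A)  = {h, f, e, g, a, d, b}
∂A     = {h, f, e, b}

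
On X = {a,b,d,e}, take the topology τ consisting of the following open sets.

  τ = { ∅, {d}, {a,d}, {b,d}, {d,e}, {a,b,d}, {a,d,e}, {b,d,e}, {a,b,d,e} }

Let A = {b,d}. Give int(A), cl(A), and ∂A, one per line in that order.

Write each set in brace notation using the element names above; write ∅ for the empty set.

int(A) = {b,d}
cl(A)  = {a,b,d,e}
∂A     = {a,e}

opens ⊆ A: ∅, {d}, {b,d}; union → int = {b,d}
complement {a,e}; its interior ∅; cl(A) = X∖∅ = {a,b,d,e}
boundary = {a,b,d,e} ∖ {b,d} = {a,e}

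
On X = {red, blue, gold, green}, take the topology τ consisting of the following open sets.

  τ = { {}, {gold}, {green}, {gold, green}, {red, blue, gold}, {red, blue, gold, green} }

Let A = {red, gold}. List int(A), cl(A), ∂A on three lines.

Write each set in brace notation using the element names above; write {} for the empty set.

U open, U⊆A: {}, {gold}. int(A) = ⋃ = {gold}
X∖A={blue, green}, int(X∖A)={green}, hence cl(A)={red, blue, gold}
∂A: remove int from cl → {red, blue}

int(A) = {gold}
cl(A)  = {red, blue, gold}
∂A     = {red, blue}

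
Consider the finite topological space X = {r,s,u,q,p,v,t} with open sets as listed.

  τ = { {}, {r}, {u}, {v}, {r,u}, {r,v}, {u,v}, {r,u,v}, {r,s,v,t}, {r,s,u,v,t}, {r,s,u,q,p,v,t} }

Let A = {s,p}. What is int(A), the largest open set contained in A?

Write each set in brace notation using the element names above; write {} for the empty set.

{}

U open, U⊆A: {}. int(A) = ⋃ = {}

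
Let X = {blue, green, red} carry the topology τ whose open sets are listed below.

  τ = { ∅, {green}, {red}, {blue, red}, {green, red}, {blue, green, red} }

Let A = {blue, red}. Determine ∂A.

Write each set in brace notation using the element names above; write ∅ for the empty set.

∅

U open, U⊆A: ∅, {red}, {blue, red}. int(A) = ⋃ = {blue, red}
X∖A={green}, int(X∖A)={green}, hence cl(A)={blue, red}
∂A: remove int from cl → ∅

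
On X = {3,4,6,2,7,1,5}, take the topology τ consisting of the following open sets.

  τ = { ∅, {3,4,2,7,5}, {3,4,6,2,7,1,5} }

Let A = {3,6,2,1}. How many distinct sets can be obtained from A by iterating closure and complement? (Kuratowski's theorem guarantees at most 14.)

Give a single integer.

4

cl via duality: int({4,7,5}) = ∅, so X∖∅ = {3,4,6,2,7,1,5}
Write k for closure, c for complement:
  1. A     = {3,6,2,1}
  2. kA    = {3,4,6,2,7,1,5}
  3. cA    = {4,7,5}
  4. ckA   = ∅
applying k or c yields no new set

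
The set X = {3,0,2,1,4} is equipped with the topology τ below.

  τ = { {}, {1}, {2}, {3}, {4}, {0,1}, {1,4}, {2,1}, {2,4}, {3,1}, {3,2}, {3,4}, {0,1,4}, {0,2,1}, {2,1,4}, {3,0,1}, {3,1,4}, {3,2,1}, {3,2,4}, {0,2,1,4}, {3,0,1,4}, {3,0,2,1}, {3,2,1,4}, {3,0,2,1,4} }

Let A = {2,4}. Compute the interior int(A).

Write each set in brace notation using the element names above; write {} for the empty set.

interior: largest open inside A is {2,4} (from {}, {4}, {2}, {2,4})

{2,4}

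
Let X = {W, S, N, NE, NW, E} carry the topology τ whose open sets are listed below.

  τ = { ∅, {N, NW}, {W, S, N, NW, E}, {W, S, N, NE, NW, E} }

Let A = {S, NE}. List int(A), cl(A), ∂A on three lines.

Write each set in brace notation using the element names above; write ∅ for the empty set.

interior: largest open inside A is ∅ (from ∅)
cl via duality: int({W, N, NW, E}) = {N, NW}, so X∖{N, NW} = {W, S, NE, E}
cl∖int = {W, S, NE, E}

int(A) = ∅
cl(A)  = {W, S, NE, E}
∂A     = {W, S, NE, E}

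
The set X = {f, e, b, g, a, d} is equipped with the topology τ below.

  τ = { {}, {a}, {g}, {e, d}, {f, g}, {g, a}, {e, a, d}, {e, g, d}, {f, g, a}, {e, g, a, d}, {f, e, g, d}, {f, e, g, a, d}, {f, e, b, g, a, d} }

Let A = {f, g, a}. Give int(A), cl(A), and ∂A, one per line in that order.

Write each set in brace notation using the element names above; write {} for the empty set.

int(A) = {f, g, a}
cl(A)  = {f, b, g, a}
∂A     = {b}

open subsets of A: {}, {g}, {a}, {f, g}, {g, a}, {f, g, a}; so int(A) = {f, g, a}
closure: X∖int(X∖A) = X∖{e, d} = {f, b, g, a}
∂A = {f, b, g, a} minus {f, g, a} = {b}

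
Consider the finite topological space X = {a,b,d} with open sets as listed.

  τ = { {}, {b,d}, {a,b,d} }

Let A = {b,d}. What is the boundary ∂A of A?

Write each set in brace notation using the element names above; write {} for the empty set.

{a}

opens ⊆ A: {}, {b,d}; union → int = {b,d}
complement {a}; its interior {}; cl(A) = X∖{} = {a,b,d}
boundary = {a,b,d} ∖ {b,d} = {a}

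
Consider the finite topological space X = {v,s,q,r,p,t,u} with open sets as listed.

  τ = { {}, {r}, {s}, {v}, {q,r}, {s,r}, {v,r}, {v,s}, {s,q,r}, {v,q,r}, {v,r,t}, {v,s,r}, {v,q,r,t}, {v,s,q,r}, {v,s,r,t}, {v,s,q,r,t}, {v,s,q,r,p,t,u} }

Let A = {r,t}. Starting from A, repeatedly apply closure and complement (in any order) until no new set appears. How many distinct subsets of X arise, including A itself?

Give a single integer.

closure: X∖int(X∖A) = X∖{v,s} = {q,r,p,t,u}
Let k=closure and c=complement:
  1. A     = {r,t}
  2. kA    = {q,r,p,t,u}
  3. cA    = {v,s,q,p,u}
  4. ckA   = {v,s}
  5. kcA   = {v,s,q,p,t,u}
  6. kckA  = {v,s,p,t,u}
  7. ckcA  = {r}
  8. ckckA = {q,r}
— saturated at 8

8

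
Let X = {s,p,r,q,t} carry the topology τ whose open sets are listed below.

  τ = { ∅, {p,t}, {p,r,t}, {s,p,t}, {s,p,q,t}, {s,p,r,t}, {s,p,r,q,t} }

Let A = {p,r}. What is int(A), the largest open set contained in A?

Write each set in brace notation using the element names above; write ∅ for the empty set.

∅

opens ⊆ A: ∅; union → int = ∅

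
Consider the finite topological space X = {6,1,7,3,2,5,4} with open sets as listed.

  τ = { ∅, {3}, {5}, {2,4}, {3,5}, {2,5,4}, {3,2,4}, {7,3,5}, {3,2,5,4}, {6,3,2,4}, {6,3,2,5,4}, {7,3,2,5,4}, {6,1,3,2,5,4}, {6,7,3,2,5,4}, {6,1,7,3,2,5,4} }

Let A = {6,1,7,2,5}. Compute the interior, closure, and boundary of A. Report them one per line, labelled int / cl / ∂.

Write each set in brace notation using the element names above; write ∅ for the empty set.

opens ⊆ A: ∅, {5}; union → int = {5}
complement {3,4}; its interior {3}; cl(A) = X∖{3} = {6,1,7,2,5,4}
boundary = {6,1,7,2,5,4} ∖ {5} = {6,1,7,2,4}

int(A) = {5}
cl(A)  = {6,1,7,2,5,4}
∂A     = {6,1,7,2,4}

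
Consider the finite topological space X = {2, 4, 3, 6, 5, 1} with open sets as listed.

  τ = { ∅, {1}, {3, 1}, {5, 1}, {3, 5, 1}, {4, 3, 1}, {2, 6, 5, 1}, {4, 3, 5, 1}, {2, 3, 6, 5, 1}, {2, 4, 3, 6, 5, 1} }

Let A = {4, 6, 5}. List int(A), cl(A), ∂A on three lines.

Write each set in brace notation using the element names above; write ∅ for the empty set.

int(A) = ∅
cl(A)  = {2, 4, 6, 5}
∂A     = {2, 4, 6, 5}

interior: largest open inside A is ∅ (from ∅)
cl via duality: int({2, 3, 1}) = {3, 1}, so X∖{3, 1} = {2, 4, 6, 5}
cl∖int = {2, 4, 6, 5}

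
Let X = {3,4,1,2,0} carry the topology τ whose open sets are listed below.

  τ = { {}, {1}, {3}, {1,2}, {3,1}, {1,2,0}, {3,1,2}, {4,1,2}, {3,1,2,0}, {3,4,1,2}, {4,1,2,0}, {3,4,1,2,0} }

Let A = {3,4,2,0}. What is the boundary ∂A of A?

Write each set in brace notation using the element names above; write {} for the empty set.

open subsets of A: {}, {3}; so int(A) = {3}
closure: X∖int(X∖A) = X∖{1} = {3,4,2,0}
∂A = {3,4,2,0} minus {3} = {4,2,0}

{4,2,0}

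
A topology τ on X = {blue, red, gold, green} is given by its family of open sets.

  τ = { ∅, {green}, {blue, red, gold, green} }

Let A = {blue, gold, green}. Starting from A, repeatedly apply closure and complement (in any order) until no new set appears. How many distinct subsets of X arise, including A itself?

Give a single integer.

complement {red}; its interior ∅; cl(A) = X∖∅ = {blue, red, gold, green}
With k = closure, c = complement:
  1. A     = {blue, gold, green}
  2. kA    = {blue, red, gold, green}
  3. cA    = {red}
  4. ckA   = ∅
  5. kcA   = {blue, red, gold}
  6. ckcA  = {green}
k, c of each give nothing new

6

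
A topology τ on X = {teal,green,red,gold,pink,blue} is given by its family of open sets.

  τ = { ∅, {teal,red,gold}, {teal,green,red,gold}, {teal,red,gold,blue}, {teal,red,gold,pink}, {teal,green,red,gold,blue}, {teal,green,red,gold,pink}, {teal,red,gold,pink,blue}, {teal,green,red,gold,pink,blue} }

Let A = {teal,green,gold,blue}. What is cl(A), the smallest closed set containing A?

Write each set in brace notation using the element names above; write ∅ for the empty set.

{teal,green,red,gold,pink,blue}

cl via duality: int({red,pink}) = ∅, so X∖∅ = {teal,green,red,gold,pink,blue}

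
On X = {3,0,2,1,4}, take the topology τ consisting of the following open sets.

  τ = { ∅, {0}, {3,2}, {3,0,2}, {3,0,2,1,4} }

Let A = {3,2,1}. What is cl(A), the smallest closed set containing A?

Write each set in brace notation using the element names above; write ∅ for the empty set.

{3,2,1,4}

X∖A={0,4}, int(X∖A)={0}, hence cl(A)={3,2,1,4}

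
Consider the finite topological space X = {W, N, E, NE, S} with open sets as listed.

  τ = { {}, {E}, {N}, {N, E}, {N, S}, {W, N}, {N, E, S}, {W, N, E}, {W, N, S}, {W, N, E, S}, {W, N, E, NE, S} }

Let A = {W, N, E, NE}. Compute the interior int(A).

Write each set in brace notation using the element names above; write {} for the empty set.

interior: largest open inside A is {W, N, E} (from {}, {N}, {E}, {N, E}, {W, N}, {W, N, E})

{W, N, E}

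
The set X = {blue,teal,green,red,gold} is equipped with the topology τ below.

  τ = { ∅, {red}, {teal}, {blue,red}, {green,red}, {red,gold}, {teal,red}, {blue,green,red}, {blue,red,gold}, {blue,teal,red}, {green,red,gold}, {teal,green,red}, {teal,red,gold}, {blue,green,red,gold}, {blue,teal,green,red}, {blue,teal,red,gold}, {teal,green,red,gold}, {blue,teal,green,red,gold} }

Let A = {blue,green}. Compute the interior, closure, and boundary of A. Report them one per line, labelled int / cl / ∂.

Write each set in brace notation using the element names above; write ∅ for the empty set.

interior: largest open inside A is ∅ (from ∅)
cl via duality: int({teal,red,gold}) = {teal,red,gold}, so X∖{teal,red,gold} = {blue,green}
cl∖int = {blue,green}

int(A) = ∅
cl(A)  = {blue,green}
∂A     = {blue,green}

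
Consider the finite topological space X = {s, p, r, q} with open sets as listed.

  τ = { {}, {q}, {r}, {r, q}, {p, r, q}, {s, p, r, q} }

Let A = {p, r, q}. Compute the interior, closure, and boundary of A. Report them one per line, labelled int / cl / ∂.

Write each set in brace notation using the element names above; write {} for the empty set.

interior: largest open inside A is {p, r, q} (from {}, {q}, {r}, {r, q}, {p, r, q})
cl via duality: int({s}) = {}, so X∖{} = {s, p, r, q}
cl∖int = {s}

int(A) = {p, r, q}
cl(A)  = {s, p, r, q}
∂A     = {s}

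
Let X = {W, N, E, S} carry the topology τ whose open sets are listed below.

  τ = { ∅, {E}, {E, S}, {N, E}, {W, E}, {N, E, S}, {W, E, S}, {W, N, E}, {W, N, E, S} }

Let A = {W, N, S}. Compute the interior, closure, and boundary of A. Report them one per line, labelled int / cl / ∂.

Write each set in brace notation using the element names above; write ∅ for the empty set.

int(A) = ∅
cl(A)  = {W, N, S}
∂A     = {W, N, S}

opens ⊆ A: ∅; union → int = ∅
complement {E}; its interior {E}; cl(A) = X∖{E} = {W, N, S}
boundary = {W, N, S} ∖ ∅ = {W, N, S}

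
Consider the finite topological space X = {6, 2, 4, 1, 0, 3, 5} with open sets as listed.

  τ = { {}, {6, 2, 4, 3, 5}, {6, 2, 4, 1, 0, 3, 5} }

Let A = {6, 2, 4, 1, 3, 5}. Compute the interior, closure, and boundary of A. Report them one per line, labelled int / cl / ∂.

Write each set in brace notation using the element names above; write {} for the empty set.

int(A) = {6, 2, 4, 3, 5}
cl(A)  = {6, 2, 4, 1, 0, 3, 5}
∂A     = {1, 0}

interior: largest open inside A is {6, 2, 4, 3, 5} (from {}, {6, 2, 4, 3, 5})
cl via duality: int({0}) = {}, so X∖{} = {6, 2, 4, 1, 0, 3, 5}
cl∖int = {1, 0}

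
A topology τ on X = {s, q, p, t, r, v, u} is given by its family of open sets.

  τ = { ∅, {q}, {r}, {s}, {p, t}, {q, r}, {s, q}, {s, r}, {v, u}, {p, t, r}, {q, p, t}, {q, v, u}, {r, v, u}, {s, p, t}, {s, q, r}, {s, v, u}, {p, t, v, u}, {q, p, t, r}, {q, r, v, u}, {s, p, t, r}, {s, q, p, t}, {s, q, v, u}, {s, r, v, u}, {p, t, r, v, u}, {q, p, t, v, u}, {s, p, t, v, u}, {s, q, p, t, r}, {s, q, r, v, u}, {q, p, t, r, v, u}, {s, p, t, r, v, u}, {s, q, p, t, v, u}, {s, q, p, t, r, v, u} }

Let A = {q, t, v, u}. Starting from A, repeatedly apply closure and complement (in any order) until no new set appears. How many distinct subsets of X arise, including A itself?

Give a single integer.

cl via duality: int({s, p, r}) = {s, r}, so X∖{s, r} = {q, p, t, v, u}
Write k for closure, c for complement:
  1. A     = {q, t, v, u}
  2. kA    = {q, p, t, v, u}
  3. cA    = {s, p, r}
  4. ckA   = {s, r}
  5. kcA   = {s, p, t, r}
  6. ckcA  = {q, v, u}
applying k or c yields no new set

6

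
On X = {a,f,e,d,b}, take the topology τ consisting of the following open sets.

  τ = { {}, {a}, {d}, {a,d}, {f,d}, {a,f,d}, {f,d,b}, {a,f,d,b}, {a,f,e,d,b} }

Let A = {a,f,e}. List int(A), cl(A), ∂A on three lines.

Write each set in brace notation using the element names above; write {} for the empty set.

opens ⊆ A: {}, {a}; union → int = {a}
complement {d,b}; its interior {d}; cl(A) = X∖{d} = {a,f,e,b}
boundary = {a,f,e,b} ∖ {a} = {f,e,b}

int(A) = {a}
cl(A)  = {a,f,e,b}
∂A     = {f,e,b}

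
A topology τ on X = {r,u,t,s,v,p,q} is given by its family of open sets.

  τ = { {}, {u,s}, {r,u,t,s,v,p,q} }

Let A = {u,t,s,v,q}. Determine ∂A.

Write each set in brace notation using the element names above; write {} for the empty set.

{r,t,v,p,q}

U open, U⊆A: {}, {u,s}. int(A) = ⋃ = {u,s}
X∖A={r,p}, int(X∖A)={}, hence cl(A)={r,u,t,s,v,p,q}
∂A: remove int from cl → {r,t,v,p,q}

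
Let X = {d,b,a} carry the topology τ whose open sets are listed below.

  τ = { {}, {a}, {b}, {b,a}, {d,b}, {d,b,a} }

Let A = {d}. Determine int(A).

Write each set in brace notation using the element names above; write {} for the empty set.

{}

U open, U⊆A: {}. int(A) = ⋃ = {}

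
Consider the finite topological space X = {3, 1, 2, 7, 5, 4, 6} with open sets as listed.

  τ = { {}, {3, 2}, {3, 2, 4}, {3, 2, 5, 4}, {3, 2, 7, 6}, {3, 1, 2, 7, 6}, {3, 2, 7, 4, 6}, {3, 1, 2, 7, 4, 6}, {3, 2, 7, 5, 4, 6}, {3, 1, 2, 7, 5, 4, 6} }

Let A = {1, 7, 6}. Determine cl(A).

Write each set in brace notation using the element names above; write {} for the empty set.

cl via duality: int({3, 2, 5, 4}) = {3, 2, 5, 4}, so X∖{3, 2, 5, 4} = {1, 7, 6}

{1, 7, 6}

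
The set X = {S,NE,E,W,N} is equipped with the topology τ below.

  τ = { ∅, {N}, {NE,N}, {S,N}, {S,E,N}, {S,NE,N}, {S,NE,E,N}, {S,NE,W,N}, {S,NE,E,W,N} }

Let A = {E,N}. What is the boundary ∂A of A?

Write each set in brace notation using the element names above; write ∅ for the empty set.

{S,NE,E,W}

opens ⊆ A: ∅, {N}; union → int = {N}
complement {S,NE,W}; its interior ∅; cl(A) = X∖∅ = {S,NE,E,W,N}
boundary = {S,NE,E,W,N} ∖ {N} = {S,NE,E,W}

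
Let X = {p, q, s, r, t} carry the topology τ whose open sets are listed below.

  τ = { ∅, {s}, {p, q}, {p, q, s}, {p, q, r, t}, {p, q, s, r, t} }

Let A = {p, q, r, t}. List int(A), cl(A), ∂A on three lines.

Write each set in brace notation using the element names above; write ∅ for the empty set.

open subsets of A: ∅, {p, q}, {p, q, r, t}; so int(A) = {p, q, r, t}
closure: X∖int(X∖A) = X∖{s} = {p, q, r, t}
∂A = {p, q, r, t} minus {p, q, r, t} = ∅

int(A) = {p, q, r, t}
cl(A)  = {p, q, r, t}
∂A     = ∅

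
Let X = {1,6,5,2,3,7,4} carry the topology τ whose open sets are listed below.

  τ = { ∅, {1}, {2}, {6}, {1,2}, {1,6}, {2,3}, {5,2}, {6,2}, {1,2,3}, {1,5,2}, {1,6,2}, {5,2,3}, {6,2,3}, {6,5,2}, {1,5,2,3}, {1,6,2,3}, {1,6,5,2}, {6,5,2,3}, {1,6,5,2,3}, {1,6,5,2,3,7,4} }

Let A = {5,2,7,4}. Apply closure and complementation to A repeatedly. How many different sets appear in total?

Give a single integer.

8

closure: X∖int(X∖A) = X∖{1,6} = {5,2,3,7,4}
Let k=closure and c=complement:
  1. A     = {5,2,7,4}
  2. kA    = {5,2,3,7,4}
  3. cA    = {1,6,3}
  4. ckA   = {1,6}
  5. kcA   = {1,6,3,7,4}
  6. kckA  = {1,6,7,4}
  7. ckcA  = {5,2}
  8. ckckA = {5,2,3}
— saturated at 8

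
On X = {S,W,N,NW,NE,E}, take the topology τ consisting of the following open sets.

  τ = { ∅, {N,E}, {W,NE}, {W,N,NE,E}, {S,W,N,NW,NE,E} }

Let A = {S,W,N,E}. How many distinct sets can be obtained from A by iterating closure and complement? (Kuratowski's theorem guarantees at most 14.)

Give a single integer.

8

complement {NW,NE}; its interior ∅; cl(A) = X∖∅ = {S,W,N,NW,NE,E}
With k = closure, c = complement:
  1. A     = {S,W,N,E}
  2. kA    = {S,W,N,NW,NE,E}
  3. cA    = {NW,NE}
  4. ckA   = ∅
  5. kcA   = {S,W,NW,NE}
  6. ckcA  = {N,E}
  7. kckcA = {S,N,NW,E}
  8. ckckcA = {W,NE}
k, c of each give nothing new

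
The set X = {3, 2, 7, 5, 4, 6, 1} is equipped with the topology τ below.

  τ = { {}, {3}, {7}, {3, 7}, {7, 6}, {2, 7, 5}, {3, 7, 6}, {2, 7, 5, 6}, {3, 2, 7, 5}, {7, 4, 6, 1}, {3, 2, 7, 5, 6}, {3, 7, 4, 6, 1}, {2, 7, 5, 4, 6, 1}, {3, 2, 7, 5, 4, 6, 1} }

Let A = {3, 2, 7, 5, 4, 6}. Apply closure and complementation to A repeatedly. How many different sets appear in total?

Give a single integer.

cl via duality: int({1}) = {}, so X∖{} = {3, 2, 7, 5, 4, 6, 1}
Write k for closure, c for complement:
  1. A     = {3, 2, 7, 5, 4, 6}
  2. kA    = {3, 2, 7, 5, 4, 6, 1}
  3. cA    = {1}
  4. ckA   = {}
  5. kcA   = {4, 1}
  6. ckcA  = {3, 2, 7, 5, 6}
applying k or c yields no new set

6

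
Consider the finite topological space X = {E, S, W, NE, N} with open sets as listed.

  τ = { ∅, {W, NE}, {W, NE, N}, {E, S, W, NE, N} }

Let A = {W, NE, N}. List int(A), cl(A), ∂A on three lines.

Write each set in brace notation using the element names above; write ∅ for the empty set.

int(A) = {W, NE, N}
cl(A)  = {E, S, W, NE, N}
∂A     = {E, S}

opens ⊆ A: ∅, {W, NE}, {W, NE, N}; union → int = {W, NE, N}
complement {E, S}; its interior ∅; cl(A) = X∖∅ = {E, S, W, NE, N}
boundary = {E, S, W, NE, N} ∖ {W, NE, N} = {E, S}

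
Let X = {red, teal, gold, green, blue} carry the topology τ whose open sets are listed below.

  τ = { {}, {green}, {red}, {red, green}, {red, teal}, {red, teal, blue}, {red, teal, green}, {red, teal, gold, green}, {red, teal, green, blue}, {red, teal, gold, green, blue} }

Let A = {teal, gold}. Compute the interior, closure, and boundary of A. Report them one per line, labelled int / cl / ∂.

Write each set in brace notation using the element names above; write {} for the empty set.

int(A) = {}
cl(A)  = {teal, gold, blue}
∂A     = {teal, gold, blue}

opens ⊆ A: {}; union → int = {}
complement {red, green, blue}; its interior {red, green}; cl(A) = X∖{red, green} = {teal, gold, blue}
boundary = {teal, gold, blue} ∖ {} = {teal, gold, blue}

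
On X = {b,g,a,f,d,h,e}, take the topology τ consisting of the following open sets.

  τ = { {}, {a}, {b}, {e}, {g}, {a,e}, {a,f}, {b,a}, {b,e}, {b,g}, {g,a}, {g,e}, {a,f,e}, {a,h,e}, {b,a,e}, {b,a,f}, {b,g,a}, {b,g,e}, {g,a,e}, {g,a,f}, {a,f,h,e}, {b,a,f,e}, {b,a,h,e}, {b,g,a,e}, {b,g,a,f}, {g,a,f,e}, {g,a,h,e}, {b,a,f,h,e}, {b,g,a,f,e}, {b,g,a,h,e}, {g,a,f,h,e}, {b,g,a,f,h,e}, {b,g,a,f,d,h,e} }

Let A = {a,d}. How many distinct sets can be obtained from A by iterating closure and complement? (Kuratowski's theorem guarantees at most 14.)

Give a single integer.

8

X∖A={b,g,f,h,e}, int(X∖A)={b,g,e}, hence cl(A)={a,f,d,h}
Orbit (k=closure, c=complement):
  1. A     = {a,d}
  2. kA    = {a,f,d,h}
  3. cA    = {b,g,f,h,e}
  4. ckA   = {b,g,e}
  5. kcA   = {b,g,f,d,h,e}
  6. kckA  = {b,g,d,h,e}
  7. ckcA  = {a}
  8. ckckA = {a,f}
(closed under both — stop)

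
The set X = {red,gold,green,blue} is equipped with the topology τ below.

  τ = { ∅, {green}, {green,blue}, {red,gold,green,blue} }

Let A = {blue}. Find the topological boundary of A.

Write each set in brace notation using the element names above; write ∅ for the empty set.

{red,gold,blue}

U open, U⊆A: ∅. int(A) = ⋃ = ∅
X∖A={red,gold,green}, int(X∖A)={green}, hence cl(A)={red,gold,blue}
∂A: remove int from cl → {red,gold,blue}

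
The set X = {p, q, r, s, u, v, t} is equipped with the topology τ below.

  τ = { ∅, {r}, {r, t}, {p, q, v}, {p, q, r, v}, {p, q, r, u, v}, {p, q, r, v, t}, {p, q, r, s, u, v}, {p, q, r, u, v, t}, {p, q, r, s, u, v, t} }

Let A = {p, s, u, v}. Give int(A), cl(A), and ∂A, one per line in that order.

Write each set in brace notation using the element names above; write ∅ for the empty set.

int(A) = ∅
cl(A)  = {p, q, s, u, v}
∂A     = {p, q, s, u, v}

interior: largest open inside A is ∅ (from ∅)
cl via duality: int({q, r, t}) = {r, t}, so X∖{r, t} = {p, q, s, u, v}
cl∖int = {p, q, s, u, v}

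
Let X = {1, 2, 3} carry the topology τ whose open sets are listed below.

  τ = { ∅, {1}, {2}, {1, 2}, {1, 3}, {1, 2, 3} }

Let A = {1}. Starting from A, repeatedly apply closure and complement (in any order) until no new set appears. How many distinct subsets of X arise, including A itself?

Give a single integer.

closure: X∖int(X∖A) = X∖{2} = {1, 3}
Let k=closure and c=complement:
  1. A     = {1}
  2. kA    = {1, 3}
  3. cA    = {2, 3}
  4. ckA   = {2}
— saturated at 4

4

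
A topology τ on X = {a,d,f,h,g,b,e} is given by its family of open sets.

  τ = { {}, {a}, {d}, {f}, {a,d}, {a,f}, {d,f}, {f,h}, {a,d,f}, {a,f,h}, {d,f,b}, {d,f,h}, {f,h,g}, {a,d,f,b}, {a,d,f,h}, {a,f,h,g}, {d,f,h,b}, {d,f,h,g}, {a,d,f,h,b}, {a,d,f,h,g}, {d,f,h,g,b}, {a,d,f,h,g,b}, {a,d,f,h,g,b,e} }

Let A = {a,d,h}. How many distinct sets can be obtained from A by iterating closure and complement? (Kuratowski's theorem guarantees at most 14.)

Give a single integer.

8

X∖A={f,g,b,e}, int(X∖A)={f}, hence cl(A)={a,d,h,g,b,e}
Orbit (k=closure, c=complement):
  1. A     = {a,d,h}
  2. kA    = {a,d,h,g,b,e}
  3. cA    = {f,g,b,e}
  4. ckA   = {f}
  5. kcA   = {f,h,g,b,e}
  6. ckcA  = {a,d}
  7. kckcA = {a,d,b,e}
  8. ckckcA = {f,h,g}
(closed under both — stop)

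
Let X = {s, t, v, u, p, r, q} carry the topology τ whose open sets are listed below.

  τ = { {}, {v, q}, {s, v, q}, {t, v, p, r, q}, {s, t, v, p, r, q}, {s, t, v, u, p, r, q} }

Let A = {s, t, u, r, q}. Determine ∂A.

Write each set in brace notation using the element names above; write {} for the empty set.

open subsets of A: {}; so int(A) = {}
closure: X∖int(X∖A) = X∖{} = {s, t, v, u, p, r, q}
∂A = {s, t, v, u, p, r, q} minus {} = {s, t, v, u, p, r, q}

{s, t, v, u, p, r, q}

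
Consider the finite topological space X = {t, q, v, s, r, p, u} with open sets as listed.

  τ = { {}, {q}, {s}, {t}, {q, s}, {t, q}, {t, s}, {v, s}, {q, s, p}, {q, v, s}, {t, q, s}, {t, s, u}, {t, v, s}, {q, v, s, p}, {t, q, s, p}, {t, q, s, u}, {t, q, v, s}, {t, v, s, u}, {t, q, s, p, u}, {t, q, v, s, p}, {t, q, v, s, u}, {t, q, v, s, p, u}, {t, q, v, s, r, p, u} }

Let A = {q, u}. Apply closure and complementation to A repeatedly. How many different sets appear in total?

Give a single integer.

closure: X∖int(X∖A) = X∖{t, v, s} = {q, r, p, u}
Let k=closure and c=complement:
  1. A     = {q, u}
  2. kA    = {q, r, p, u}
  3. cA    = {t, v, s, r, p}
  4. ckA   = {t, v, s}
  5. kcA   = {t, v, s, r, p, u}
  6. ckcA  = {q}
  7. kckcA = {q, r, p}
  8. ckckcA = {t, v, s, u}
— saturated at 8

8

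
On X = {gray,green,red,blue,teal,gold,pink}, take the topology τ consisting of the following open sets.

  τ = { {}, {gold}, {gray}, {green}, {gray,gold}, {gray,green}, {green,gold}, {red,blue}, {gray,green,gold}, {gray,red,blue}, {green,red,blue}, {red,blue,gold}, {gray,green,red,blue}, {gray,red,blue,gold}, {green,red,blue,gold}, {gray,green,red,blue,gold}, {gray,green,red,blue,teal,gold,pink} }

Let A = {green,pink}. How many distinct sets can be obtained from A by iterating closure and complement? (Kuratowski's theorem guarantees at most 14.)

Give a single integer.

closure: X∖int(X∖A) = X∖{gray,red,blue,gold} = {green,teal,pink}
Let k=closure and c=complement:
  1. A     = {green,pink}
  2. kA    = {green,teal,pink}
  3. cA    = {gray,red,blue,teal,gold}
  4. ckA   = {gray,red,blue,gold}
  5. kcA   = {gray,red,blue,teal,gold,pink}
  6. ckcA  = {green}
— saturated at 6

6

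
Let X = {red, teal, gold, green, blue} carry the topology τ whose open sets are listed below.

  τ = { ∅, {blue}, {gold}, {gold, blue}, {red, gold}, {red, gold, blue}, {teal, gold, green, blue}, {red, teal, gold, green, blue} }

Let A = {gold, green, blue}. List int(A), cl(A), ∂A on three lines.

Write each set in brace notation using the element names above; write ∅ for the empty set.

int(A) = {gold, blue}
cl(A)  = {red, teal, gold, green, blue}
∂A     = {red, teal, green}

opens ⊆ A: ∅, {gold}, {blue}, {gold, blue}; union → int = {gold, blue}
complement {red, teal}; its interior ∅; cl(A) = X∖∅ = {red, teal, gold, green, blue}
boundary = {red, teal, gold, green, blue} ∖ {gold, blue} = {red, teal, green}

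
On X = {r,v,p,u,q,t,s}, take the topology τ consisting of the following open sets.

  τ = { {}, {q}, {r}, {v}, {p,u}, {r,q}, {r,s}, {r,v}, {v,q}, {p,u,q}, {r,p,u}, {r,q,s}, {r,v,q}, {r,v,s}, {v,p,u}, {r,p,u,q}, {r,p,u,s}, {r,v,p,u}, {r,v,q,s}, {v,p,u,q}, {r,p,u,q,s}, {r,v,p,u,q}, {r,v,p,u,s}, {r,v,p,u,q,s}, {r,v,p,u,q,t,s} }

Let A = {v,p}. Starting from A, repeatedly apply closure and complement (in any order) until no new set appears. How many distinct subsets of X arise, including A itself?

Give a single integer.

10

cl via duality: int({r,u,q,t,s}) = {r,q,s}, so X∖{r,q,s} = {v,p,u,t}
Write k for closure, c for complement:
  1. A     = {v,p}
  2. kA    = {v,p,u,t}
  3. cA    = {r,u,q,t,s}
  4. ckA   = {r,q,s}
  5. kcA   = {r,p,u,q,t,s}
  6. kckA  = {r,q,t,s}
  7. ckcA  = {v}
  8. ckckA = {v,p,u}
  9. kckcA = {v,t}
  10. ckckcA = {r,p,u,q,s}
applying k or c yields no new set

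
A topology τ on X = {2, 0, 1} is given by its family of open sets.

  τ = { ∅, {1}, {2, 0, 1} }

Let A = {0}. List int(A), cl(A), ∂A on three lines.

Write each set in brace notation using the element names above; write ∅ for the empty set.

open subsets of A: ∅; so int(A) = ∅
closure: X∖int(X∖A) = X∖{1} = {2, 0}
∂A = {2, 0} minus ∅ = {2, 0}

int(A) = ∅
cl(A)  = {2, 0}
∂A     = {2, 0}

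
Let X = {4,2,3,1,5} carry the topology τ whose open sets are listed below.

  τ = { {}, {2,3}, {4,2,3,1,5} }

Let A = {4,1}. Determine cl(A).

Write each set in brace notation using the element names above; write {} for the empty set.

cl via duality: int({2,3,5}) = {2,3}, so X∖{2,3} = {4,1,5}

{4,1,5}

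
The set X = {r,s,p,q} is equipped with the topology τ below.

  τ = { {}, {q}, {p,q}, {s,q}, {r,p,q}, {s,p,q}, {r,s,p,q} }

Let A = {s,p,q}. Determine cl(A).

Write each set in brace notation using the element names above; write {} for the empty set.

closure: X∖int(X∖A) = X∖{} = {r,s,p,q}

{r,s,p,q}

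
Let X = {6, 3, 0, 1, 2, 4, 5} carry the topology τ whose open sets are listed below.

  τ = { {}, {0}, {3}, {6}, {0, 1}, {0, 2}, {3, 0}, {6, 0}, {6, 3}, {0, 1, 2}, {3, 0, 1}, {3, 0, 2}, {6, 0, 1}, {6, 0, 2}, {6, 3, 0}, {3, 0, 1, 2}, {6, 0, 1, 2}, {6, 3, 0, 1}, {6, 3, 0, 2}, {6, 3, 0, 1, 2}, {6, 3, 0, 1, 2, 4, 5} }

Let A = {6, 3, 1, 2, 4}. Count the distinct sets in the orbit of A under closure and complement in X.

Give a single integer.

8

cl via duality: int({0, 5}) = {0}, so X∖{0} = {6, 3, 1, 2, 4, 5}
Write k for closure, c for complement:
  1. A     = {6, 3, 1, 2, 4}
  2. kA    = {6, 3, 1, 2, 4, 5}
  3. cA    = {0, 5}
  4. ckA   = {0}
  5. kcA   = {0, 1, 2, 4, 5}
  6. ckcA  = {6, 3}
  7. kckcA = {6, 3, 4, 5}
  8. ckckcA = {0, 1, 2}
applying k or c yields no new set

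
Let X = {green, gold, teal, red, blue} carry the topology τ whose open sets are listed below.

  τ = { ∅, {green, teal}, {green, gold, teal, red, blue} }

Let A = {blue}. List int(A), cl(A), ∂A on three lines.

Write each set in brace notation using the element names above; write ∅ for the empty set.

int(A) = ∅
cl(A)  = {gold, red, blue}
∂A     = {gold, red, blue}

open subsets of A: ∅; so int(A) = ∅
closure: X∖int(X∖A) = X∖{green, teal} = {gold, red, blue}
∂A = {gold, red, blue} minus ∅ = {gold, red, blue}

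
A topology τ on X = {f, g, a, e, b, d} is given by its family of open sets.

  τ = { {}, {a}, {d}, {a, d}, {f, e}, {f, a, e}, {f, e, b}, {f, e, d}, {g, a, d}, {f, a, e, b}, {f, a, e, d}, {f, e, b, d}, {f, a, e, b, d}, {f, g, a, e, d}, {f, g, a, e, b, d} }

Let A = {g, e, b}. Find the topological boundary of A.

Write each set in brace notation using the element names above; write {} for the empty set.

{f, g, e, b}

open subsets of A: {}; so int(A) = {}
closure: X∖int(X∖A) = X∖{a, d} = {f, g, e, b}
∂A = {f, g, e, b} minus {} = {f, g, e, b}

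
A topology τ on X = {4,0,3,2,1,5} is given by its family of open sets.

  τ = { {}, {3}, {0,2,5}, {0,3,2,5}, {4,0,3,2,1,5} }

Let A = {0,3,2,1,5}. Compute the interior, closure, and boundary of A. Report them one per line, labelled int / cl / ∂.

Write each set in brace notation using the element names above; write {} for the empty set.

int(A) = {0,3,2,5}
cl(A)  = {4,0,3,2,1,5}
∂A     = {4,1}

U open, U⊆A: {}, {3}, {0,2,5}, {0,3,2,5}. int(A) = ⋃ = {0,3,2,5}
X∖A={4}, int(X∖A)={}, hence cl(A)={4,0,3,2,1,5}
∂A: remove int from cl → {4,1}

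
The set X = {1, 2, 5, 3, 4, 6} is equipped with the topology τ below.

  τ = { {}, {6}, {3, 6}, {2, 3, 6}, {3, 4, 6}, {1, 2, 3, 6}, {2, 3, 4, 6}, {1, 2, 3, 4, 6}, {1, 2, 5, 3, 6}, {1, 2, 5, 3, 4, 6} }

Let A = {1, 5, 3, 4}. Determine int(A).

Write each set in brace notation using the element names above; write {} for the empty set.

U open, U⊆A: {}. int(A) = ⋃ = {}

{}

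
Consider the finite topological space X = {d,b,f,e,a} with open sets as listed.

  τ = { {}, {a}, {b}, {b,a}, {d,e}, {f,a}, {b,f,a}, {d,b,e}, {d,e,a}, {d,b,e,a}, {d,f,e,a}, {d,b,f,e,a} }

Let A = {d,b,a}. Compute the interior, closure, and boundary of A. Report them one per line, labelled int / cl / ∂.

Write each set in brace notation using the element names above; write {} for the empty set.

int(A) = {b,a}
cl(A)  = {d,b,f,e,a}
∂A     = {d,f,e}

U open, U⊆A: {}, {b}, {a}, {b,a}. int(A) = ⋃ = {b,a}
X∖A={f,e}, int(X∖A)={}, hence cl(A)={d,b,f,e,a}
∂A: remove int from cl → {d,f,e}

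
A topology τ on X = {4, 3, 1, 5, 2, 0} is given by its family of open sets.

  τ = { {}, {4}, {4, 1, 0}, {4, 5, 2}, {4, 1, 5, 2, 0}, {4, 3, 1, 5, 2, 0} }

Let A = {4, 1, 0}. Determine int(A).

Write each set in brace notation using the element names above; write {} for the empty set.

{4, 1, 0}

open subsets of A: {}, {4}, {4, 1, 0}; so int(A) = {4, 1, 0}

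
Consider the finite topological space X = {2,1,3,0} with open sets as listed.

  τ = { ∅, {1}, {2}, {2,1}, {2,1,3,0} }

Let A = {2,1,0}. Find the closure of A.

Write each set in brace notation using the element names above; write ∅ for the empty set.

{2,1,3,0}

complement {3}; its interior ∅; cl(A) = X∖∅ = {2,1,3,0}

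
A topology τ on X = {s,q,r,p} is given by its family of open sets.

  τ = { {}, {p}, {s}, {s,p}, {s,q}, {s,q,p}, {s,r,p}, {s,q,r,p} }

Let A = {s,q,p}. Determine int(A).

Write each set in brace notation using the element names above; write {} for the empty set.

opens ⊆ A: {}, {s}, {p}, {s,q}, {s,p}, {s,q,p}; union → int = {s,q,p}

{s,q,p}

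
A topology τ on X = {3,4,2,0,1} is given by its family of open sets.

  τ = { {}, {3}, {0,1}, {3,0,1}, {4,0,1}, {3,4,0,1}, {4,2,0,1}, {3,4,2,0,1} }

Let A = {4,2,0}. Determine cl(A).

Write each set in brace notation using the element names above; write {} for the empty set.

{4,2,0,1}

X∖A={3,1}, int(X∖A)={3}, hence cl(A)={4,2,0,1}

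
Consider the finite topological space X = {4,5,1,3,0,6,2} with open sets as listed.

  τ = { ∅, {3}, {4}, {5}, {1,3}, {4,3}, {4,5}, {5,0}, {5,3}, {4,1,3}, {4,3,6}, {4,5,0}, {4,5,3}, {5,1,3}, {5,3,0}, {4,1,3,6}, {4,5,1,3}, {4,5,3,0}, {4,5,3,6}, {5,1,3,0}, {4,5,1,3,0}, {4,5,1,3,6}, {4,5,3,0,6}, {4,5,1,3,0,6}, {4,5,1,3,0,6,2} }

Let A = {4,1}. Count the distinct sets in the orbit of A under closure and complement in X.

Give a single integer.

8

X∖A={5,3,0,6,2}, int(X∖A)={5,3,0}, hence cl(A)={4,1,6,2}
Orbit (k=closure, c=complement):
  1. A     = {4,1}
  2. kA    = {4,1,6,2}
  3. cA    = {5,3,0,6,2}
  4. ckA   = {5,3,0}
  5. kcA   = {5,1,3,0,6,2}
  6. ckcA  = {4}
  7. kckcA = {4,6,2}
  8. ckckcA = {5,1,3,0}
(closed under both — stop)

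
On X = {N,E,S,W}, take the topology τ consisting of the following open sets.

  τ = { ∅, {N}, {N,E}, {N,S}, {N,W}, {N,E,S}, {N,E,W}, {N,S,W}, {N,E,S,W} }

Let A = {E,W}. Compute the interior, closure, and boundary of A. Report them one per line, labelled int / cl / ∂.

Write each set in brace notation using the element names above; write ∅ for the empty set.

int(A) = ∅
cl(A)  = {E,W}
∂A     = {E,W}

open subsets of A: ∅; so int(A) = ∅
closure: X∖int(X∖A) = X∖{N,S} = {E,W}
∂A = {E,W} minus ∅ = {E,W}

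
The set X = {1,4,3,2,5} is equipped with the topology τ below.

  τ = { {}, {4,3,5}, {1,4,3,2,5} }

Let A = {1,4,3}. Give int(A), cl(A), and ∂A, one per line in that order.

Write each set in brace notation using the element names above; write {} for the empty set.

int(A) = {}
cl(A)  = {1,4,3,2,5}
∂A     = {1,4,3,2,5}

opens ⊆ A: {}; union → int = {}
complement {2,5}; its interior {}; cl(A) = X∖{} = {1,4,3,2,5}
boundary = {1,4,3,2,5} ∖ {} = {1,4,3,2,5}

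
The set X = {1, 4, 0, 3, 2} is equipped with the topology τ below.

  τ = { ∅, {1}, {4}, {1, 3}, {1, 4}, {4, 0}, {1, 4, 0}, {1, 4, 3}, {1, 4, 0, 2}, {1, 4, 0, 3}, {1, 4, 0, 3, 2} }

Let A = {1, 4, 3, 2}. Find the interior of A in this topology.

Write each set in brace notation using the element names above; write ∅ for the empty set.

{1, 4, 3}

opens ⊆ A: ∅, {4}, {1}, {1, 3}, {1, 4}, {1, 4, 3}; union → int = {1, 4, 3}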